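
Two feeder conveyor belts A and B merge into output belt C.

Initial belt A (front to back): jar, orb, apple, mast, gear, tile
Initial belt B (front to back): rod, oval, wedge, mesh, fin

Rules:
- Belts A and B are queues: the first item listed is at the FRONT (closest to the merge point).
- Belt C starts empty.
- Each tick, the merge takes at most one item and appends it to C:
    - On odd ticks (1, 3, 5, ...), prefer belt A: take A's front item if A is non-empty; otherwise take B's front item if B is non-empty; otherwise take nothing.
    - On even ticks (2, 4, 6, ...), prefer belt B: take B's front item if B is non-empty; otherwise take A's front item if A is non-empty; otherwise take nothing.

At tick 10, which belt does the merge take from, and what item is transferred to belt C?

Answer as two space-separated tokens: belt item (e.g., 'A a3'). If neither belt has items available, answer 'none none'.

Answer: B fin

Derivation:
Tick 1: prefer A, take jar from A; A=[orb,apple,mast,gear,tile] B=[rod,oval,wedge,mesh,fin] C=[jar]
Tick 2: prefer B, take rod from B; A=[orb,apple,mast,gear,tile] B=[oval,wedge,mesh,fin] C=[jar,rod]
Tick 3: prefer A, take orb from A; A=[apple,mast,gear,tile] B=[oval,wedge,mesh,fin] C=[jar,rod,orb]
Tick 4: prefer B, take oval from B; A=[apple,mast,gear,tile] B=[wedge,mesh,fin] C=[jar,rod,orb,oval]
Tick 5: prefer A, take apple from A; A=[mast,gear,tile] B=[wedge,mesh,fin] C=[jar,rod,orb,oval,apple]
Tick 6: prefer B, take wedge from B; A=[mast,gear,tile] B=[mesh,fin] C=[jar,rod,orb,oval,apple,wedge]
Tick 7: prefer A, take mast from A; A=[gear,tile] B=[mesh,fin] C=[jar,rod,orb,oval,apple,wedge,mast]
Tick 8: prefer B, take mesh from B; A=[gear,tile] B=[fin] C=[jar,rod,orb,oval,apple,wedge,mast,mesh]
Tick 9: prefer A, take gear from A; A=[tile] B=[fin] C=[jar,rod,orb,oval,apple,wedge,mast,mesh,gear]
Tick 10: prefer B, take fin from B; A=[tile] B=[-] C=[jar,rod,orb,oval,apple,wedge,mast,mesh,gear,fin]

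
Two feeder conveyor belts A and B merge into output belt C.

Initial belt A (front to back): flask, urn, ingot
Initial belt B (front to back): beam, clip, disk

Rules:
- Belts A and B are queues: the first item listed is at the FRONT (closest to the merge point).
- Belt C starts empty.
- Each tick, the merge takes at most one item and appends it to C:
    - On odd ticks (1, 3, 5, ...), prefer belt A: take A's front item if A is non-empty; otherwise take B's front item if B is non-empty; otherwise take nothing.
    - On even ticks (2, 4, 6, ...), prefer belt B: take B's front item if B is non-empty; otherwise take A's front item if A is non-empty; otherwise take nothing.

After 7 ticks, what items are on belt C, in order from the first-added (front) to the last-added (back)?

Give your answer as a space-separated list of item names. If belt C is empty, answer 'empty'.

Tick 1: prefer A, take flask from A; A=[urn,ingot] B=[beam,clip,disk] C=[flask]
Tick 2: prefer B, take beam from B; A=[urn,ingot] B=[clip,disk] C=[flask,beam]
Tick 3: prefer A, take urn from A; A=[ingot] B=[clip,disk] C=[flask,beam,urn]
Tick 4: prefer B, take clip from B; A=[ingot] B=[disk] C=[flask,beam,urn,clip]
Tick 5: prefer A, take ingot from A; A=[-] B=[disk] C=[flask,beam,urn,clip,ingot]
Tick 6: prefer B, take disk from B; A=[-] B=[-] C=[flask,beam,urn,clip,ingot,disk]
Tick 7: prefer A, both empty, nothing taken; A=[-] B=[-] C=[flask,beam,urn,clip,ingot,disk]

Answer: flask beam urn clip ingot disk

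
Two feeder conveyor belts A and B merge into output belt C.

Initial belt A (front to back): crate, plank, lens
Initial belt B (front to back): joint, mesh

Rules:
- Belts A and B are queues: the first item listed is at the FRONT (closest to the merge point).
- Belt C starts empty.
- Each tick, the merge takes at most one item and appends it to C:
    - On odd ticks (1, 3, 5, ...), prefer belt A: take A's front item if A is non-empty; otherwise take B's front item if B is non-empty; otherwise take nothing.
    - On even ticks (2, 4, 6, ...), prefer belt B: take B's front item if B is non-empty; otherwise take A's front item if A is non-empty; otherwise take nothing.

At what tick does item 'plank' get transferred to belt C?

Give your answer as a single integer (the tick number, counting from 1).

Answer: 3

Derivation:
Tick 1: prefer A, take crate from A; A=[plank,lens] B=[joint,mesh] C=[crate]
Tick 2: prefer B, take joint from B; A=[plank,lens] B=[mesh] C=[crate,joint]
Tick 3: prefer A, take plank from A; A=[lens] B=[mesh] C=[crate,joint,plank]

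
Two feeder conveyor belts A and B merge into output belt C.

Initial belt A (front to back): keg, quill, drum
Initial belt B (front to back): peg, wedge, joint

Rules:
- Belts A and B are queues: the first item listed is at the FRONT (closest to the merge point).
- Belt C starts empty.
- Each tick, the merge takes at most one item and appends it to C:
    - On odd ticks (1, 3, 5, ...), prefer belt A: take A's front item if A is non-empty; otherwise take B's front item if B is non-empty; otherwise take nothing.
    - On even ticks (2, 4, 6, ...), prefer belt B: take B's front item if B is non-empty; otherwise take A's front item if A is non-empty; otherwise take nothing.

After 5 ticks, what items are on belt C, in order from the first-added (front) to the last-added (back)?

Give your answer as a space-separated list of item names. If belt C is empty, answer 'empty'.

Tick 1: prefer A, take keg from A; A=[quill,drum] B=[peg,wedge,joint] C=[keg]
Tick 2: prefer B, take peg from B; A=[quill,drum] B=[wedge,joint] C=[keg,peg]
Tick 3: prefer A, take quill from A; A=[drum] B=[wedge,joint] C=[keg,peg,quill]
Tick 4: prefer B, take wedge from B; A=[drum] B=[joint] C=[keg,peg,quill,wedge]
Tick 5: prefer A, take drum from A; A=[-] B=[joint] C=[keg,peg,quill,wedge,drum]

Answer: keg peg quill wedge drum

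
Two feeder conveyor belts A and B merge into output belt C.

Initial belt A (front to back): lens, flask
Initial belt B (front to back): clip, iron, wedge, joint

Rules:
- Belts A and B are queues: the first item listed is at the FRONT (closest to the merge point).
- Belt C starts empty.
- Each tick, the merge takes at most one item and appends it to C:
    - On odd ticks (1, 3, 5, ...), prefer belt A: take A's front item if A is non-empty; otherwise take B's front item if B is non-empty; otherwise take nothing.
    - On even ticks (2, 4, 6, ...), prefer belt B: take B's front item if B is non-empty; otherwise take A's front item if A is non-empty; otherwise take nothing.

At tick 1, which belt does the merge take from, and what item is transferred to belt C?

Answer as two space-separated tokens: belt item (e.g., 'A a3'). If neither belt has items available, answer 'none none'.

Tick 1: prefer A, take lens from A; A=[flask] B=[clip,iron,wedge,joint] C=[lens]

Answer: A lens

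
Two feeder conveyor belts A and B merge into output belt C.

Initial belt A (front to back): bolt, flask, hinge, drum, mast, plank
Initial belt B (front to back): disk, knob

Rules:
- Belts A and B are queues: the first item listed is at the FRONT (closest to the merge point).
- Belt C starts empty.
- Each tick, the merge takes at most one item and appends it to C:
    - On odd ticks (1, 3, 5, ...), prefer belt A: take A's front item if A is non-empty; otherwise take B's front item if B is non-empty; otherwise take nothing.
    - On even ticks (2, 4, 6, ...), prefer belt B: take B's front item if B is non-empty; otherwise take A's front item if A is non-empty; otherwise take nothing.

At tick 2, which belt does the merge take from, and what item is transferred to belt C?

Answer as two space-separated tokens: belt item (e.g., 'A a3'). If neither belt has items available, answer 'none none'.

Answer: B disk

Derivation:
Tick 1: prefer A, take bolt from A; A=[flask,hinge,drum,mast,plank] B=[disk,knob] C=[bolt]
Tick 2: prefer B, take disk from B; A=[flask,hinge,drum,mast,plank] B=[knob] C=[bolt,disk]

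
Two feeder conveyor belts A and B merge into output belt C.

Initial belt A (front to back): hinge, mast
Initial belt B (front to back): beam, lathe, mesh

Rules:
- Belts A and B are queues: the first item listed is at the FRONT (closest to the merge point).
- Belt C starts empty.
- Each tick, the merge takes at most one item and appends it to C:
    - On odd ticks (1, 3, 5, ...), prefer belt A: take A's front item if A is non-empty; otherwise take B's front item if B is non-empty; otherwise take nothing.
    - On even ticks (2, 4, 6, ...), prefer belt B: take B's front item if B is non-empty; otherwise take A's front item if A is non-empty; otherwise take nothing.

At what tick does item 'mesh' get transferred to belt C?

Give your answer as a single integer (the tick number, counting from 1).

Answer: 5

Derivation:
Tick 1: prefer A, take hinge from A; A=[mast] B=[beam,lathe,mesh] C=[hinge]
Tick 2: prefer B, take beam from B; A=[mast] B=[lathe,mesh] C=[hinge,beam]
Tick 3: prefer A, take mast from A; A=[-] B=[lathe,mesh] C=[hinge,beam,mast]
Tick 4: prefer B, take lathe from B; A=[-] B=[mesh] C=[hinge,beam,mast,lathe]
Tick 5: prefer A, take mesh from B; A=[-] B=[-] C=[hinge,beam,mast,lathe,mesh]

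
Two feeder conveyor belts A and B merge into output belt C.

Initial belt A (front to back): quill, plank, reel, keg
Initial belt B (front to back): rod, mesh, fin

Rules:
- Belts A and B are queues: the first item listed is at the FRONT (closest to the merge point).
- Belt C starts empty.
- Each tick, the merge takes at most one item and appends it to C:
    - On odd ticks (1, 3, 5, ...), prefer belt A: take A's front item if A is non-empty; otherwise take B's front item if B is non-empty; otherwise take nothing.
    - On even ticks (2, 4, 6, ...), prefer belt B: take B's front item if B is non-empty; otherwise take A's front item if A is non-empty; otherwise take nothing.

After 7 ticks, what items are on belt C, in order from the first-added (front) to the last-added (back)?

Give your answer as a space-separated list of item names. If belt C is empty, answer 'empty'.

Tick 1: prefer A, take quill from A; A=[plank,reel,keg] B=[rod,mesh,fin] C=[quill]
Tick 2: prefer B, take rod from B; A=[plank,reel,keg] B=[mesh,fin] C=[quill,rod]
Tick 3: prefer A, take plank from A; A=[reel,keg] B=[mesh,fin] C=[quill,rod,plank]
Tick 4: prefer B, take mesh from B; A=[reel,keg] B=[fin] C=[quill,rod,plank,mesh]
Tick 5: prefer A, take reel from A; A=[keg] B=[fin] C=[quill,rod,plank,mesh,reel]
Tick 6: prefer B, take fin from B; A=[keg] B=[-] C=[quill,rod,plank,mesh,reel,fin]
Tick 7: prefer A, take keg from A; A=[-] B=[-] C=[quill,rod,plank,mesh,reel,fin,keg]

Answer: quill rod plank mesh reel fin keg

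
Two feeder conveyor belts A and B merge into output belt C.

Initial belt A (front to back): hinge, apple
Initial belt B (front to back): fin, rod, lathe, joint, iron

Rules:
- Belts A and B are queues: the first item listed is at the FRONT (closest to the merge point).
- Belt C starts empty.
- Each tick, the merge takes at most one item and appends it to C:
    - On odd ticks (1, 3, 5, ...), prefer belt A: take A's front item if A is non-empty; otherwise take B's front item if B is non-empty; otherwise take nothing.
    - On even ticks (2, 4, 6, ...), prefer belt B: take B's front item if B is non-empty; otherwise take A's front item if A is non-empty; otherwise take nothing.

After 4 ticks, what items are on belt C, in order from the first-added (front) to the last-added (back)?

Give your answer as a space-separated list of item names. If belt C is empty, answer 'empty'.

Answer: hinge fin apple rod

Derivation:
Tick 1: prefer A, take hinge from A; A=[apple] B=[fin,rod,lathe,joint,iron] C=[hinge]
Tick 2: prefer B, take fin from B; A=[apple] B=[rod,lathe,joint,iron] C=[hinge,fin]
Tick 3: prefer A, take apple from A; A=[-] B=[rod,lathe,joint,iron] C=[hinge,fin,apple]
Tick 4: prefer B, take rod from B; A=[-] B=[lathe,joint,iron] C=[hinge,fin,apple,rod]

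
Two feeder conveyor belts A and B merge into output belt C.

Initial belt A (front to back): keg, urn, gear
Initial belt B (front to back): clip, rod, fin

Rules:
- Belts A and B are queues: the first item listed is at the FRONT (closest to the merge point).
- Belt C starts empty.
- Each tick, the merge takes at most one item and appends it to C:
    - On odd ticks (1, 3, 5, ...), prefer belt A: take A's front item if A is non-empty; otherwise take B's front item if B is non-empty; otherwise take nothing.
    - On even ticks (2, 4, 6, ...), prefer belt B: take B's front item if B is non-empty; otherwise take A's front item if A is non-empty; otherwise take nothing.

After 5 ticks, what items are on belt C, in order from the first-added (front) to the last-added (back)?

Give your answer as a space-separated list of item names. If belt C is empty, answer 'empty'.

Tick 1: prefer A, take keg from A; A=[urn,gear] B=[clip,rod,fin] C=[keg]
Tick 2: prefer B, take clip from B; A=[urn,gear] B=[rod,fin] C=[keg,clip]
Tick 3: prefer A, take urn from A; A=[gear] B=[rod,fin] C=[keg,clip,urn]
Tick 4: prefer B, take rod from B; A=[gear] B=[fin] C=[keg,clip,urn,rod]
Tick 5: prefer A, take gear from A; A=[-] B=[fin] C=[keg,clip,urn,rod,gear]

Answer: keg clip urn rod gear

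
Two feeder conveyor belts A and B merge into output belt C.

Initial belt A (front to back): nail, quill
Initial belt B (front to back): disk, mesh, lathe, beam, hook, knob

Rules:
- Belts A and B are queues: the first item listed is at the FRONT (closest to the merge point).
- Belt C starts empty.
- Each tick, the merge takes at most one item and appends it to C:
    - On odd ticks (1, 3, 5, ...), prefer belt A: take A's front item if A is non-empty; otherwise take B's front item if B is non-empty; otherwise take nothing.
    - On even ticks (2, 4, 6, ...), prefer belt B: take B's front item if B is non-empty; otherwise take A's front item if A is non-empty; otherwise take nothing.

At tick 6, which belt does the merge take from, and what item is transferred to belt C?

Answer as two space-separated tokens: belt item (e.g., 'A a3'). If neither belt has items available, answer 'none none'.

Answer: B beam

Derivation:
Tick 1: prefer A, take nail from A; A=[quill] B=[disk,mesh,lathe,beam,hook,knob] C=[nail]
Tick 2: prefer B, take disk from B; A=[quill] B=[mesh,lathe,beam,hook,knob] C=[nail,disk]
Tick 3: prefer A, take quill from A; A=[-] B=[mesh,lathe,beam,hook,knob] C=[nail,disk,quill]
Tick 4: prefer B, take mesh from B; A=[-] B=[lathe,beam,hook,knob] C=[nail,disk,quill,mesh]
Tick 5: prefer A, take lathe from B; A=[-] B=[beam,hook,knob] C=[nail,disk,quill,mesh,lathe]
Tick 6: prefer B, take beam from B; A=[-] B=[hook,knob] C=[nail,disk,quill,mesh,lathe,beam]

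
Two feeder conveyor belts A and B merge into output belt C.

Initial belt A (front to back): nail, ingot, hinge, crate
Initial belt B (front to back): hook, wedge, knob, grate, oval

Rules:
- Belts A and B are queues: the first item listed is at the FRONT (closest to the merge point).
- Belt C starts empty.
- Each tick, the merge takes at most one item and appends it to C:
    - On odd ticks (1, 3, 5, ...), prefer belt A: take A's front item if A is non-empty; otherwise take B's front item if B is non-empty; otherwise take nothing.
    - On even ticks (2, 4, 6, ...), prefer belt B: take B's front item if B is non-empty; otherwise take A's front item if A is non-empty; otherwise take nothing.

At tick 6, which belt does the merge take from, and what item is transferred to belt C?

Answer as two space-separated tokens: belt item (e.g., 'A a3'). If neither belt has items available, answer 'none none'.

Tick 1: prefer A, take nail from A; A=[ingot,hinge,crate] B=[hook,wedge,knob,grate,oval] C=[nail]
Tick 2: prefer B, take hook from B; A=[ingot,hinge,crate] B=[wedge,knob,grate,oval] C=[nail,hook]
Tick 3: prefer A, take ingot from A; A=[hinge,crate] B=[wedge,knob,grate,oval] C=[nail,hook,ingot]
Tick 4: prefer B, take wedge from B; A=[hinge,crate] B=[knob,grate,oval] C=[nail,hook,ingot,wedge]
Tick 5: prefer A, take hinge from A; A=[crate] B=[knob,grate,oval] C=[nail,hook,ingot,wedge,hinge]
Tick 6: prefer B, take knob from B; A=[crate] B=[grate,oval] C=[nail,hook,ingot,wedge,hinge,knob]

Answer: B knob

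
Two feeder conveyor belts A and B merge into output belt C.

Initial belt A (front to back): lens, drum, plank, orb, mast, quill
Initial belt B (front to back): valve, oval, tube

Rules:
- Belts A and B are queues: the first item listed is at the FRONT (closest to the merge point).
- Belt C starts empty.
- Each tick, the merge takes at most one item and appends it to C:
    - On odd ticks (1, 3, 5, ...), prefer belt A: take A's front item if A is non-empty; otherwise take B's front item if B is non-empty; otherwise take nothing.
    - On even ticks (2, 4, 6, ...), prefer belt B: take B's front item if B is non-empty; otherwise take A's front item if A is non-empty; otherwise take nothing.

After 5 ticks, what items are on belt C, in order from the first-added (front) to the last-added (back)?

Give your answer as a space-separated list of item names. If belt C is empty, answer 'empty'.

Answer: lens valve drum oval plank

Derivation:
Tick 1: prefer A, take lens from A; A=[drum,plank,orb,mast,quill] B=[valve,oval,tube] C=[lens]
Tick 2: prefer B, take valve from B; A=[drum,plank,orb,mast,quill] B=[oval,tube] C=[lens,valve]
Tick 3: prefer A, take drum from A; A=[plank,orb,mast,quill] B=[oval,tube] C=[lens,valve,drum]
Tick 4: prefer B, take oval from B; A=[plank,orb,mast,quill] B=[tube] C=[lens,valve,drum,oval]
Tick 5: prefer A, take plank from A; A=[orb,mast,quill] B=[tube] C=[lens,valve,drum,oval,plank]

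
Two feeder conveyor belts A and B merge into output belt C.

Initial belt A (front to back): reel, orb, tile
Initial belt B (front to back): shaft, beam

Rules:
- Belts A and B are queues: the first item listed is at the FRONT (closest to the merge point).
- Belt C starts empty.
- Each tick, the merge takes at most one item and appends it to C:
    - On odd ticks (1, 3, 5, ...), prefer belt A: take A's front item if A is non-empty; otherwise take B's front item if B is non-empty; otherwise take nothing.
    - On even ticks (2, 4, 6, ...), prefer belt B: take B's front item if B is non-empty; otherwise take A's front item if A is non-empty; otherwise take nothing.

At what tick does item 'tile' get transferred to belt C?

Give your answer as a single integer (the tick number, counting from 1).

Tick 1: prefer A, take reel from A; A=[orb,tile] B=[shaft,beam] C=[reel]
Tick 2: prefer B, take shaft from B; A=[orb,tile] B=[beam] C=[reel,shaft]
Tick 3: prefer A, take orb from A; A=[tile] B=[beam] C=[reel,shaft,orb]
Tick 4: prefer B, take beam from B; A=[tile] B=[-] C=[reel,shaft,orb,beam]
Tick 5: prefer A, take tile from A; A=[-] B=[-] C=[reel,shaft,orb,beam,tile]

Answer: 5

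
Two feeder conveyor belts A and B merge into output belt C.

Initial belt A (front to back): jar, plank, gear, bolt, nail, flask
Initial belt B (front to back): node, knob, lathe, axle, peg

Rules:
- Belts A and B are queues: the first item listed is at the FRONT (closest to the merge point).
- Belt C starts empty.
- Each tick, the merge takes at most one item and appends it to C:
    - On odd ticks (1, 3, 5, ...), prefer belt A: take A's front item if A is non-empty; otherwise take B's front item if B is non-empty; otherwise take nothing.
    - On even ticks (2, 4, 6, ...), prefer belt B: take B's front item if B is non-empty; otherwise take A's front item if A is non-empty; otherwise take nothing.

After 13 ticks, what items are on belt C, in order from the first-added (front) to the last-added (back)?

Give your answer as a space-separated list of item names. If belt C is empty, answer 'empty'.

Answer: jar node plank knob gear lathe bolt axle nail peg flask

Derivation:
Tick 1: prefer A, take jar from A; A=[plank,gear,bolt,nail,flask] B=[node,knob,lathe,axle,peg] C=[jar]
Tick 2: prefer B, take node from B; A=[plank,gear,bolt,nail,flask] B=[knob,lathe,axle,peg] C=[jar,node]
Tick 3: prefer A, take plank from A; A=[gear,bolt,nail,flask] B=[knob,lathe,axle,peg] C=[jar,node,plank]
Tick 4: prefer B, take knob from B; A=[gear,bolt,nail,flask] B=[lathe,axle,peg] C=[jar,node,plank,knob]
Tick 5: prefer A, take gear from A; A=[bolt,nail,flask] B=[lathe,axle,peg] C=[jar,node,plank,knob,gear]
Tick 6: prefer B, take lathe from B; A=[bolt,nail,flask] B=[axle,peg] C=[jar,node,plank,knob,gear,lathe]
Tick 7: prefer A, take bolt from A; A=[nail,flask] B=[axle,peg] C=[jar,node,plank,knob,gear,lathe,bolt]
Tick 8: prefer B, take axle from B; A=[nail,flask] B=[peg] C=[jar,node,plank,knob,gear,lathe,bolt,axle]
Tick 9: prefer A, take nail from A; A=[flask] B=[peg] C=[jar,node,plank,knob,gear,lathe,bolt,axle,nail]
Tick 10: prefer B, take peg from B; A=[flask] B=[-] C=[jar,node,plank,knob,gear,lathe,bolt,axle,nail,peg]
Tick 11: prefer A, take flask from A; A=[-] B=[-] C=[jar,node,plank,knob,gear,lathe,bolt,axle,nail,peg,flask]
Tick 12: prefer B, both empty, nothing taken; A=[-] B=[-] C=[jar,node,plank,knob,gear,lathe,bolt,axle,nail,peg,flask]
Tick 13: prefer A, both empty, nothing taken; A=[-] B=[-] C=[jar,node,plank,knob,gear,lathe,bolt,axle,nail,peg,flask]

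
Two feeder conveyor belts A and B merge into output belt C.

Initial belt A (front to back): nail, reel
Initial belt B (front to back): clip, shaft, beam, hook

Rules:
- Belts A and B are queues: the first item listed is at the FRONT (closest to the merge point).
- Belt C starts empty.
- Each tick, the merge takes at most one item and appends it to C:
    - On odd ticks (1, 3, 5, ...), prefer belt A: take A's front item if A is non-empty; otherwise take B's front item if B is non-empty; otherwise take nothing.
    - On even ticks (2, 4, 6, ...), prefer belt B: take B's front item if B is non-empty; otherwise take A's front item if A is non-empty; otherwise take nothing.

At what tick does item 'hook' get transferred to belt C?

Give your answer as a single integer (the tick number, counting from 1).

Answer: 6

Derivation:
Tick 1: prefer A, take nail from A; A=[reel] B=[clip,shaft,beam,hook] C=[nail]
Tick 2: prefer B, take clip from B; A=[reel] B=[shaft,beam,hook] C=[nail,clip]
Tick 3: prefer A, take reel from A; A=[-] B=[shaft,beam,hook] C=[nail,clip,reel]
Tick 4: prefer B, take shaft from B; A=[-] B=[beam,hook] C=[nail,clip,reel,shaft]
Tick 5: prefer A, take beam from B; A=[-] B=[hook] C=[nail,clip,reel,shaft,beam]
Tick 6: prefer B, take hook from B; A=[-] B=[-] C=[nail,clip,reel,shaft,beam,hook]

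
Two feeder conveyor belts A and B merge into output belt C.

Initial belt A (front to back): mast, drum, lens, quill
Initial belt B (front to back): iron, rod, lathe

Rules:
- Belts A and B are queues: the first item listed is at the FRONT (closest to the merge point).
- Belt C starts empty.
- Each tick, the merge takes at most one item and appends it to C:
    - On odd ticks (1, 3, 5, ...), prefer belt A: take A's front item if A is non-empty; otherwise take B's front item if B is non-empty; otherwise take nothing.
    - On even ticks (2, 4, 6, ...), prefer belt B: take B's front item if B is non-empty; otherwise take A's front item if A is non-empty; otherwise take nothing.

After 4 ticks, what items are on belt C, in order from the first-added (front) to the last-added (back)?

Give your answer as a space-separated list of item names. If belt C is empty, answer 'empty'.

Tick 1: prefer A, take mast from A; A=[drum,lens,quill] B=[iron,rod,lathe] C=[mast]
Tick 2: prefer B, take iron from B; A=[drum,lens,quill] B=[rod,lathe] C=[mast,iron]
Tick 3: prefer A, take drum from A; A=[lens,quill] B=[rod,lathe] C=[mast,iron,drum]
Tick 4: prefer B, take rod from B; A=[lens,quill] B=[lathe] C=[mast,iron,drum,rod]

Answer: mast iron drum rod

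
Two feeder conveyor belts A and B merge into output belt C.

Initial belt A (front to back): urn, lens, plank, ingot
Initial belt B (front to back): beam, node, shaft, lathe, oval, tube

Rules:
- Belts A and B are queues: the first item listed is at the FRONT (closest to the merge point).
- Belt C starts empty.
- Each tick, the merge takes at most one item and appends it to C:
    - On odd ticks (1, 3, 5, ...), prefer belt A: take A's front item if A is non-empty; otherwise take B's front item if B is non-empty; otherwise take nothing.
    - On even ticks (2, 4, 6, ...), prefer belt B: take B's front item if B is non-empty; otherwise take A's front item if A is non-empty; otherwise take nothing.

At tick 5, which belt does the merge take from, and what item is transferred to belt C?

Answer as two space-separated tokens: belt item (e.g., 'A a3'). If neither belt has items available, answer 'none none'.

Tick 1: prefer A, take urn from A; A=[lens,plank,ingot] B=[beam,node,shaft,lathe,oval,tube] C=[urn]
Tick 2: prefer B, take beam from B; A=[lens,plank,ingot] B=[node,shaft,lathe,oval,tube] C=[urn,beam]
Tick 3: prefer A, take lens from A; A=[plank,ingot] B=[node,shaft,lathe,oval,tube] C=[urn,beam,lens]
Tick 4: prefer B, take node from B; A=[plank,ingot] B=[shaft,lathe,oval,tube] C=[urn,beam,lens,node]
Tick 5: prefer A, take plank from A; A=[ingot] B=[shaft,lathe,oval,tube] C=[urn,beam,lens,node,plank]

Answer: A plank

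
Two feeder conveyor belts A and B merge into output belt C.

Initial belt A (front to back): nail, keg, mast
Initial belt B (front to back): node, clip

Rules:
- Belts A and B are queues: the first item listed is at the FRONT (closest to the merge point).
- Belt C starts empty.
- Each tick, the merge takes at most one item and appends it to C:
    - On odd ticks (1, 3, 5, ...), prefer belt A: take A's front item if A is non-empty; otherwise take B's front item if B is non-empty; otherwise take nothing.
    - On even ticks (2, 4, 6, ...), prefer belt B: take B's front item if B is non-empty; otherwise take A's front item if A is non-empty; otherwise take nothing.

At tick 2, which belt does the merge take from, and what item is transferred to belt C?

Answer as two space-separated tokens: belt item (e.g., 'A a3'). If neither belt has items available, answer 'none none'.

Answer: B node

Derivation:
Tick 1: prefer A, take nail from A; A=[keg,mast] B=[node,clip] C=[nail]
Tick 2: prefer B, take node from B; A=[keg,mast] B=[clip] C=[nail,node]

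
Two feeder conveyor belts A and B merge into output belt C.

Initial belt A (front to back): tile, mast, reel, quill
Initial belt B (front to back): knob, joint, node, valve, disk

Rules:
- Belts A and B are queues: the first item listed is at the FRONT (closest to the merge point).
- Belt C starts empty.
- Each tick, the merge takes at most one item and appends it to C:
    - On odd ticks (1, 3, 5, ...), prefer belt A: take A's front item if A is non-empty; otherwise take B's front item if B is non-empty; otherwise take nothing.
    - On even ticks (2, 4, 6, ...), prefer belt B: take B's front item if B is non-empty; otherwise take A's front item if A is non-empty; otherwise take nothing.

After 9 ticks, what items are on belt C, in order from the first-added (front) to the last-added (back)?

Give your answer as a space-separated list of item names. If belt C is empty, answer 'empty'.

Answer: tile knob mast joint reel node quill valve disk

Derivation:
Tick 1: prefer A, take tile from A; A=[mast,reel,quill] B=[knob,joint,node,valve,disk] C=[tile]
Tick 2: prefer B, take knob from B; A=[mast,reel,quill] B=[joint,node,valve,disk] C=[tile,knob]
Tick 3: prefer A, take mast from A; A=[reel,quill] B=[joint,node,valve,disk] C=[tile,knob,mast]
Tick 4: prefer B, take joint from B; A=[reel,quill] B=[node,valve,disk] C=[tile,knob,mast,joint]
Tick 5: prefer A, take reel from A; A=[quill] B=[node,valve,disk] C=[tile,knob,mast,joint,reel]
Tick 6: prefer B, take node from B; A=[quill] B=[valve,disk] C=[tile,knob,mast,joint,reel,node]
Tick 7: prefer A, take quill from A; A=[-] B=[valve,disk] C=[tile,knob,mast,joint,reel,node,quill]
Tick 8: prefer B, take valve from B; A=[-] B=[disk] C=[tile,knob,mast,joint,reel,node,quill,valve]
Tick 9: prefer A, take disk from B; A=[-] B=[-] C=[tile,knob,mast,joint,reel,node,quill,valve,disk]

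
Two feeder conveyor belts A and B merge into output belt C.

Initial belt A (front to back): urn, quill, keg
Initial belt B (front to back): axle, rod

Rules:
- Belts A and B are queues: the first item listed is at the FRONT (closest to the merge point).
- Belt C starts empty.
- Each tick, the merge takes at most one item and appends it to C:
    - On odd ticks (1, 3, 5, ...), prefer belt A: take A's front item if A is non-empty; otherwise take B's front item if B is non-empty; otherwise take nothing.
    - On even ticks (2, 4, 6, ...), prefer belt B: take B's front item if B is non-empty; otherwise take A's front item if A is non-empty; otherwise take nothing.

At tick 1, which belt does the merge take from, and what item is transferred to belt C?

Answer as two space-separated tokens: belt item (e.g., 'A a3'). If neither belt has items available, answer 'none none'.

Tick 1: prefer A, take urn from A; A=[quill,keg] B=[axle,rod] C=[urn]

Answer: A urn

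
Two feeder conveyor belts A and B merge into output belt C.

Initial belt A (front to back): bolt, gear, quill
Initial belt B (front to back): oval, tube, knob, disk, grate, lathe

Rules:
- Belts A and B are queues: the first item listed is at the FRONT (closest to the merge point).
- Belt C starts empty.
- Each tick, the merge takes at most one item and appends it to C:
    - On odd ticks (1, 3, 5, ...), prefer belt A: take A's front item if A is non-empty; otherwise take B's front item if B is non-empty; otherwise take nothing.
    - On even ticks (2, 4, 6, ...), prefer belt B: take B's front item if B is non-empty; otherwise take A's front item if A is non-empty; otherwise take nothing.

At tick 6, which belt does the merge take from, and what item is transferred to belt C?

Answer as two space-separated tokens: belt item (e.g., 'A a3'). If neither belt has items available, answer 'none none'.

Tick 1: prefer A, take bolt from A; A=[gear,quill] B=[oval,tube,knob,disk,grate,lathe] C=[bolt]
Tick 2: prefer B, take oval from B; A=[gear,quill] B=[tube,knob,disk,grate,lathe] C=[bolt,oval]
Tick 3: prefer A, take gear from A; A=[quill] B=[tube,knob,disk,grate,lathe] C=[bolt,oval,gear]
Tick 4: prefer B, take tube from B; A=[quill] B=[knob,disk,grate,lathe] C=[bolt,oval,gear,tube]
Tick 5: prefer A, take quill from A; A=[-] B=[knob,disk,grate,lathe] C=[bolt,oval,gear,tube,quill]
Tick 6: prefer B, take knob from B; A=[-] B=[disk,grate,lathe] C=[bolt,oval,gear,tube,quill,knob]

Answer: B knob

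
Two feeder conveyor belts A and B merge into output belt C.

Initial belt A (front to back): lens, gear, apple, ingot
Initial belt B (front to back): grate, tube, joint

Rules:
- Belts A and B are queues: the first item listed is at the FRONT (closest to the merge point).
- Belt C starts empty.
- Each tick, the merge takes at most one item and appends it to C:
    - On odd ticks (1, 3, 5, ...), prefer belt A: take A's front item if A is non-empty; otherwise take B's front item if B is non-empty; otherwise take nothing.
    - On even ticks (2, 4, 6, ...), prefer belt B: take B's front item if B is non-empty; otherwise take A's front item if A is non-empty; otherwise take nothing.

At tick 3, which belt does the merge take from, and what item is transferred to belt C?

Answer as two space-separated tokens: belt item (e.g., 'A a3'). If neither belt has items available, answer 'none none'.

Tick 1: prefer A, take lens from A; A=[gear,apple,ingot] B=[grate,tube,joint] C=[lens]
Tick 2: prefer B, take grate from B; A=[gear,apple,ingot] B=[tube,joint] C=[lens,grate]
Tick 3: prefer A, take gear from A; A=[apple,ingot] B=[tube,joint] C=[lens,grate,gear]

Answer: A gear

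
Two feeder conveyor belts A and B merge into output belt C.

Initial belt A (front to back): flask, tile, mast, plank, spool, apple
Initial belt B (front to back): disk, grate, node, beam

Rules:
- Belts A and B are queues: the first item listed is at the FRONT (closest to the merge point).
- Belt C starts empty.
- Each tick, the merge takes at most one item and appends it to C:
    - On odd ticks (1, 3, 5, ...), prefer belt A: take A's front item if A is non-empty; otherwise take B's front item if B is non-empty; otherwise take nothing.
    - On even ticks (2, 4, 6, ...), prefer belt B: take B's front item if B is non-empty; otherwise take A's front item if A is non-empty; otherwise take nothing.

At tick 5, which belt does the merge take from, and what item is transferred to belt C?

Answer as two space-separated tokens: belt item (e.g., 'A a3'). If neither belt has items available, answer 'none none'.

Tick 1: prefer A, take flask from A; A=[tile,mast,plank,spool,apple] B=[disk,grate,node,beam] C=[flask]
Tick 2: prefer B, take disk from B; A=[tile,mast,plank,spool,apple] B=[grate,node,beam] C=[flask,disk]
Tick 3: prefer A, take tile from A; A=[mast,plank,spool,apple] B=[grate,node,beam] C=[flask,disk,tile]
Tick 4: prefer B, take grate from B; A=[mast,plank,spool,apple] B=[node,beam] C=[flask,disk,tile,grate]
Tick 5: prefer A, take mast from A; A=[plank,spool,apple] B=[node,beam] C=[flask,disk,tile,grate,mast]

Answer: A mast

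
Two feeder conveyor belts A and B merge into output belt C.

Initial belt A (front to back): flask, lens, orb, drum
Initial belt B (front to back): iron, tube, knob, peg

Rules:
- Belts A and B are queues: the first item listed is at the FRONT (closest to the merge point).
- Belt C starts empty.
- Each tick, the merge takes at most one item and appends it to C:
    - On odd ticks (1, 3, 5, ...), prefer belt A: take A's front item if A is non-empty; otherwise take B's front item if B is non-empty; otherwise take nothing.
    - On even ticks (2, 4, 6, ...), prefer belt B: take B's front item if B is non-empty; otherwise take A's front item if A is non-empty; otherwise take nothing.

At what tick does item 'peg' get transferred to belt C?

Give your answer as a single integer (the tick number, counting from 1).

Answer: 8

Derivation:
Tick 1: prefer A, take flask from A; A=[lens,orb,drum] B=[iron,tube,knob,peg] C=[flask]
Tick 2: prefer B, take iron from B; A=[lens,orb,drum] B=[tube,knob,peg] C=[flask,iron]
Tick 3: prefer A, take lens from A; A=[orb,drum] B=[tube,knob,peg] C=[flask,iron,lens]
Tick 4: prefer B, take tube from B; A=[orb,drum] B=[knob,peg] C=[flask,iron,lens,tube]
Tick 5: prefer A, take orb from A; A=[drum] B=[knob,peg] C=[flask,iron,lens,tube,orb]
Tick 6: prefer B, take knob from B; A=[drum] B=[peg] C=[flask,iron,lens,tube,orb,knob]
Tick 7: prefer A, take drum from A; A=[-] B=[peg] C=[flask,iron,lens,tube,orb,knob,drum]
Tick 8: prefer B, take peg from B; A=[-] B=[-] C=[flask,iron,lens,tube,orb,knob,drum,peg]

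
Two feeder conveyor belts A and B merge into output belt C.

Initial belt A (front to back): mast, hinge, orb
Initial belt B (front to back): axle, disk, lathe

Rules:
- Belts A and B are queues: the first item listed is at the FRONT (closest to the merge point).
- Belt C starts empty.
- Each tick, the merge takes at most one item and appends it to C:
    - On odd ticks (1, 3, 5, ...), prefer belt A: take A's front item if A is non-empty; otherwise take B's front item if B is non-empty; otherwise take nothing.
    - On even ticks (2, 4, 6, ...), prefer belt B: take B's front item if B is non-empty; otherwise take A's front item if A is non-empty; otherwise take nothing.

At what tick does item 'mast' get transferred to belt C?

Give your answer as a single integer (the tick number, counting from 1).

Answer: 1

Derivation:
Tick 1: prefer A, take mast from A; A=[hinge,orb] B=[axle,disk,lathe] C=[mast]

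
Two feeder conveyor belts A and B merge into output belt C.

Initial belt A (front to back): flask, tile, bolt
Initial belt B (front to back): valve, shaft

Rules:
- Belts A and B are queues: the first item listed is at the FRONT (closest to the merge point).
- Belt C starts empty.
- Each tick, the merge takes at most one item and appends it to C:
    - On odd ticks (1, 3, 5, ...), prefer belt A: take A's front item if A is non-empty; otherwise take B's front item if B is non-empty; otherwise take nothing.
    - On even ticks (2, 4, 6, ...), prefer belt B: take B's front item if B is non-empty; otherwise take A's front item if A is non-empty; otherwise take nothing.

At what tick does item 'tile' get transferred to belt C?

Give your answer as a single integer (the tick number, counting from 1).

Answer: 3

Derivation:
Tick 1: prefer A, take flask from A; A=[tile,bolt] B=[valve,shaft] C=[flask]
Tick 2: prefer B, take valve from B; A=[tile,bolt] B=[shaft] C=[flask,valve]
Tick 3: prefer A, take tile from A; A=[bolt] B=[shaft] C=[flask,valve,tile]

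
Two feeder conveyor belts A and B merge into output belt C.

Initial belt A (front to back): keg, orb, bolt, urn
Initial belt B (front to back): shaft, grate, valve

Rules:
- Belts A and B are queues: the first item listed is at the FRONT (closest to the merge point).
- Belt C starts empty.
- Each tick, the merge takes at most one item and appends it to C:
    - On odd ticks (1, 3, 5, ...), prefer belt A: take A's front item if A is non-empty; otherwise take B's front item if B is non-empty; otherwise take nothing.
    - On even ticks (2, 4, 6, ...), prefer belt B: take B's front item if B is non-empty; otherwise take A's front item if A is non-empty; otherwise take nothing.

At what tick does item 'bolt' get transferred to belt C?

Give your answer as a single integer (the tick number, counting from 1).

Tick 1: prefer A, take keg from A; A=[orb,bolt,urn] B=[shaft,grate,valve] C=[keg]
Tick 2: prefer B, take shaft from B; A=[orb,bolt,urn] B=[grate,valve] C=[keg,shaft]
Tick 3: prefer A, take orb from A; A=[bolt,urn] B=[grate,valve] C=[keg,shaft,orb]
Tick 4: prefer B, take grate from B; A=[bolt,urn] B=[valve] C=[keg,shaft,orb,grate]
Tick 5: prefer A, take bolt from A; A=[urn] B=[valve] C=[keg,shaft,orb,grate,bolt]

Answer: 5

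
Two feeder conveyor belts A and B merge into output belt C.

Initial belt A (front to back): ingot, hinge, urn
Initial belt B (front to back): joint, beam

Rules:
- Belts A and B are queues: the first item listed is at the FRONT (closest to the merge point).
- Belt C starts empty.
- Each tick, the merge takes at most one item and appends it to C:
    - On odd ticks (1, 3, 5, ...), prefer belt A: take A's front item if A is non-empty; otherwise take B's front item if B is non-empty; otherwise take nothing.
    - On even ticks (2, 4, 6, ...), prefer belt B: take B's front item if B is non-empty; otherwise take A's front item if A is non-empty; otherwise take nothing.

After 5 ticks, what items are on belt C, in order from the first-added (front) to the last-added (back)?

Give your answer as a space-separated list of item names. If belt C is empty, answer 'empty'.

Answer: ingot joint hinge beam urn

Derivation:
Tick 1: prefer A, take ingot from A; A=[hinge,urn] B=[joint,beam] C=[ingot]
Tick 2: prefer B, take joint from B; A=[hinge,urn] B=[beam] C=[ingot,joint]
Tick 3: prefer A, take hinge from A; A=[urn] B=[beam] C=[ingot,joint,hinge]
Tick 4: prefer B, take beam from B; A=[urn] B=[-] C=[ingot,joint,hinge,beam]
Tick 5: prefer A, take urn from A; A=[-] B=[-] C=[ingot,joint,hinge,beam,urn]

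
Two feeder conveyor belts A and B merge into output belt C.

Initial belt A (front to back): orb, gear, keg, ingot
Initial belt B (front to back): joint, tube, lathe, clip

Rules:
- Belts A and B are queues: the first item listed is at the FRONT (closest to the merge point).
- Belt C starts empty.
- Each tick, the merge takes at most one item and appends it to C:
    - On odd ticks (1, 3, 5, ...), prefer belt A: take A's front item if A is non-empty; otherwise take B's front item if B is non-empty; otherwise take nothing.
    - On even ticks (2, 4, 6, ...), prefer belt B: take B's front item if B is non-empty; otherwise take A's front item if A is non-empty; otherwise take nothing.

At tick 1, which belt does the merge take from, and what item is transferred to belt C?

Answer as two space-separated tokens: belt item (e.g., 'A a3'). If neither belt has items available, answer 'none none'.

Tick 1: prefer A, take orb from A; A=[gear,keg,ingot] B=[joint,tube,lathe,clip] C=[orb]

Answer: A orb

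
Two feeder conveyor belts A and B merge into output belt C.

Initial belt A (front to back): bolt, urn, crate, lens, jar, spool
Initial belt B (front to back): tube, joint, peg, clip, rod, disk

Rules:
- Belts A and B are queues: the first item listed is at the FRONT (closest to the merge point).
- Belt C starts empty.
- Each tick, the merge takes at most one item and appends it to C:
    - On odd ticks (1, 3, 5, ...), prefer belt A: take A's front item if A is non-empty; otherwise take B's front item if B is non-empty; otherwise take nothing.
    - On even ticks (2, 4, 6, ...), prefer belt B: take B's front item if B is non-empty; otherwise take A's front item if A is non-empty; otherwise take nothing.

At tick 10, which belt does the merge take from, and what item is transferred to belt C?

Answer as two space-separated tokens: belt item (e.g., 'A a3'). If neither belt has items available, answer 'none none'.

Tick 1: prefer A, take bolt from A; A=[urn,crate,lens,jar,spool] B=[tube,joint,peg,clip,rod,disk] C=[bolt]
Tick 2: prefer B, take tube from B; A=[urn,crate,lens,jar,spool] B=[joint,peg,clip,rod,disk] C=[bolt,tube]
Tick 3: prefer A, take urn from A; A=[crate,lens,jar,spool] B=[joint,peg,clip,rod,disk] C=[bolt,tube,urn]
Tick 4: prefer B, take joint from B; A=[crate,lens,jar,spool] B=[peg,clip,rod,disk] C=[bolt,tube,urn,joint]
Tick 5: prefer A, take crate from A; A=[lens,jar,spool] B=[peg,clip,rod,disk] C=[bolt,tube,urn,joint,crate]
Tick 6: prefer B, take peg from B; A=[lens,jar,spool] B=[clip,rod,disk] C=[bolt,tube,urn,joint,crate,peg]
Tick 7: prefer A, take lens from A; A=[jar,spool] B=[clip,rod,disk] C=[bolt,tube,urn,joint,crate,peg,lens]
Tick 8: prefer B, take clip from B; A=[jar,spool] B=[rod,disk] C=[bolt,tube,urn,joint,crate,peg,lens,clip]
Tick 9: prefer A, take jar from A; A=[spool] B=[rod,disk] C=[bolt,tube,urn,joint,crate,peg,lens,clip,jar]
Tick 10: prefer B, take rod from B; A=[spool] B=[disk] C=[bolt,tube,urn,joint,crate,peg,lens,clip,jar,rod]

Answer: B rod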